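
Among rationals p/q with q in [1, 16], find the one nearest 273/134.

33/16

Expand x = 273/134 as a continued fraction with the Euclidean algorithm:
  273 = 2*134 + 5, so a_0 = 2.
  134 = 26*5 + 4, so a_1 = 26.
  5 = 1*4 + 1, so a_2 = 1.
  4 = 4*1 + 0, so a_3 = 4.
so x = [2; 26, 1, 4].
Convergents (p_i = a_i*p_{i-1} + p_{i-2}, q_i = a_i*q_{i-1} + q_{i-2} with p_{-2}=0, p_{-1}=1, q_{-2}=1, q_{-1}=0), until the denominator exceeds 16:
  i=0: a_0=2, p_0 = 2*1 + 0 = 2, q_0 = 2*0 + 1 = 1.
  i=1: a_1=26, p_1 = 26*2 + 1 = 53, q_1 = 26*1 + 0 = 26.
q_1 = 26 > 16, so the last convergent with denominator <= 16 is p_0/q_0 = 2/1.
The closest fraction with denominator <= 16 is either p_0/q_0 or the intermediate fraction (k*p_0 + p_{-1})/(k*q_0 + q_{-1}) with the largest k >= 1 whose denominator stays <= 16; these approach x as k grows, and every other convergent or intermediate fraction in range is farther away.
Largest k: floor((16 - q_{-1})/q_0) = floor((16 - 0)/1) = 16 (using the seeds p_{-1} = 1, q_{-1} = 0).
That gives (16*2 + 1)/(16*1 + 0) = 33/16.
Compare the errors: |x - 2/1| = |273*1 - 2*134|/(134*1) = 5/134, and |x - 33/16| = |273*16 - 33*134|/(134*16) = 54/2144.
Cross-multiplying, 54*134 = 7236 < 10720 = 5*2144, so 54/2144 is smaller: the intermediate fraction 33/16 is closer to x than 2/1.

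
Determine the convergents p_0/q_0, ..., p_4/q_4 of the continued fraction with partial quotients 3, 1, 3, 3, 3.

3/1, 4/1, 15/4, 49/13, 162/43

Using the convergent recurrence p_i = a_i*p_{i-1} + p_{i-2}, q_i = a_i*q_{i-1} + q_{i-2} with p_{-2}=0, p_{-1}=1, q_{-2}=1, q_{-1}=0:
  i=0: a_0=3, p_0 = 3*1 + 0 = 3, q_0 = 3*0 + 1 = 1.
  i=1: a_1=1, p_1 = 1*3 + 1 = 4, q_1 = 1*1 + 0 = 1.
  i=2: a_2=3, p_2 = 3*4 + 3 = 15, q_2 = 3*1 + 1 = 4.
  i=3: a_3=3, p_3 = 3*15 + 4 = 49, q_3 = 3*4 + 1 = 13.
  i=4: a_4=3, p_4 = 3*49 + 15 = 162, q_4 = 3*13 + 4 = 43.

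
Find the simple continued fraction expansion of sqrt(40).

[6; (3, 12)]

Write x_i = (sqrt(40) + m_i)/d_i with (m_0, d_0) = (0, 1). a_0 = floor(sqrt(40)) = 6, since 6^2 = 36 <= 40 < 49 = 7^2.
Iterate m_{i+1} = d_i*a_i - m_i, d_{i+1} = (40 - m_{i+1}^2)/d_i, a_{i+1} = floor((a_0 + m_{i+1})/d_{i+1}):
  m_1 = 1*6 - 0 = 6, d_1 = (40 - 6^2)/1 = 4/1 = 4, a_1 = floor((6 + 6)/4) = 3.
  m_2 = 4*3 - 6 = 6, d_2 = (40 - 6^2)/4 = 4/4 = 1, a_2 = floor((6 + 6)/1) = 12.
  m_3 = 1*12 - 6 = 6, d_3 = (40 - 6^2)/1 = 4/1 = 4: (m_3, d_3) = (m_1, d_1) = (6, 4), so from here the quotients repeat a_1, a_2; the period length is 2.
Hence the expansion of sqrt(40) is a_0 = 6 followed by the repeating block 3, 12 (period 2).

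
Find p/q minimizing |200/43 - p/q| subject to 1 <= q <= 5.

14/3

Expand x = 200/43 as a continued fraction with the Euclidean algorithm:
  200 = 4*43 + 28, so a_0 = 4.
  43 = 1*28 + 15, so a_1 = 1.
  28 = 1*15 + 13, so a_2 = 1.
  15 = 1*13 + 2, so a_3 = 1.
  13 = 6*2 + 1, so a_4 = 6.
  2 = 2*1 + 0, so a_5 = 2.
so x = [4; 1, 1, 1, 6, 2].
Convergents (p_i = a_i*p_{i-1} + p_{i-2}, q_i = a_i*q_{i-1} + q_{i-2} with p_{-2}=0, p_{-1}=1, q_{-2}=1, q_{-1}=0), until the denominator exceeds 5:
  i=0: a_0=4, p_0 = 4*1 + 0 = 4, q_0 = 4*0 + 1 = 1.
  i=1: a_1=1, p_1 = 1*4 + 1 = 5, q_1 = 1*1 + 0 = 1.
  i=2: a_2=1, p_2 = 1*5 + 4 = 9, q_2 = 1*1 + 1 = 2.
  i=3: a_3=1, p_3 = 1*9 + 5 = 14, q_3 = 1*2 + 1 = 3.
  i=4: a_4=6, p_4 = 6*14 + 9 = 93, q_4 = 6*3 + 2 = 20.
q_4 = 20 > 5, so the last convergent with denominator <= 5 is p_3/q_3 = 14/3.
The closest fraction with denominator <= 5 is either p_3/q_3 or the intermediate fraction (k*p_3 + p_2)/(k*q_3 + q_2) with the largest k >= 1 whose denominator stays <= 5; these approach x as k grows, and every other convergent or intermediate fraction in range is farther away.
Largest k: floor((5 - q_2)/q_3) = floor((5 - 2)/3) = 1.
That gives (1*14 + 9)/(1*3 + 2) = 23/5.
Compare the errors: |x - 14/3| = |200*3 - 14*43|/(43*3) = 2/129, and |x - 23/5| = |200*5 - 23*43|/(43*5) = 11/215.
Cross-multiplying, 2*215 = 430 < 1419 = 11*129, so 2/129 is smaller: the convergent 14/3 is closer to x than 23/5.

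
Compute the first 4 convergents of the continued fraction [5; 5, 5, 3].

Using the convergent recurrence p_i = a_i*p_{i-1} + p_{i-2}, q_i = a_i*q_{i-1} + q_{i-2} with p_{-2}=0, p_{-1}=1, q_{-2}=1, q_{-1}=0:
  i=0: a_0=5, p_0 = 5*1 + 0 = 5, q_0 = 5*0 + 1 = 1.
  i=1: a_1=5, p_1 = 5*5 + 1 = 26, q_1 = 5*1 + 0 = 5.
  i=2: a_2=5, p_2 = 5*26 + 5 = 135, q_2 = 5*5 + 1 = 26.
  i=3: a_3=3, p_3 = 3*135 + 26 = 431, q_3 = 3*26 + 5 = 83.

5/1, 26/5, 135/26, 431/83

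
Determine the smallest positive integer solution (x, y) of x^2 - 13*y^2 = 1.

(x, y) = (649, 180)

First expand sqrt(13) as a continued fraction. With x_i = (sqrt(13) + m_i)/d_i and (m_0, d_0) = (0, 1): a_0 = floor(sqrt(13)) = 3, since 3^2 = 9 <= 13 < 16 = 4^2.
Iterate m_{i+1} = d_i*a_i - m_i, d_{i+1} = (13 - m_{i+1}^2)/d_i, a_{i+1} = floor((a_0 + m_{i+1})/d_{i+1}):
  m_1 = 1*3 - 0 = 3, d_1 = (13 - 3^2)/1 = 4/1 = 4, a_1 = floor((3 + 3)/4) = 1.
  m_2 = 4*1 - 3 = 1, d_2 = (13 - 1^2)/4 = 12/4 = 3, a_2 = floor((3 + 1)/3) = 1.
  m_3 = 3*1 - 1 = 2, d_3 = (13 - 2^2)/3 = 9/3 = 3, a_3 = floor((3 + 2)/3) = 1.
  m_4 = 3*1 - 2 = 1, d_4 = (13 - 1^2)/3 = 12/3 = 4, a_4 = floor((3 + 1)/4) = 1.
  m_5 = 4*1 - 1 = 3, d_5 = (13 - 3^2)/4 = 4/4 = 1, a_5 = floor((3 + 3)/1) = 6.
  m_6 = 1*6 - 3 = 3, d_6 = (13 - 3^2)/1 = 4/1 = 4: (m_6, d_6) = (m_1, d_1) = (3, 4), so from here the quotients repeat a_1, ..., a_5; the period length is 5.
So sqrt(13) = [3; (1, 1, 1, 1, 6)] with period length k = 5.
k is odd, so (p_{k-1}, q_{k-1}) only solves x^2 - 13y^2 = -1 and the fundamental solution of x^2 - 13y^2 = 1 is (p_{2k-1}, q_{2k-1}) = (p_9, q_9); compute convergents through index 9, running through the period twice.
Convergents (p_i = a_i*p_{i-1} + p_{i-2}, q_i = a_i*q_{i-1} + q_{i-2} with p_{-2}=0, p_{-1}=1, q_{-2}=1, q_{-1}=0):
  i=0: a_0=3, p_0 = 3*1 + 0 = 3, q_0 = 3*0 + 1 = 1.
  i=1: a_1=1, p_1 = 1*3 + 1 = 4, q_1 = 1*1 + 0 = 1.
  i=2: a_2=1, p_2 = 1*4 + 3 = 7, q_2 = 1*1 + 1 = 2.
  i=3: a_3=1, p_3 = 1*7 + 4 = 11, q_3 = 1*2 + 1 = 3.
  i=4: a_4=1, p_4 = 1*11 + 7 = 18, q_4 = 1*3 + 2 = 5.
  i=5: a_5=6, p_5 = 6*18 + 11 = 119, q_5 = 6*5 + 3 = 33.
  i=6: a_6=1, p_6 = 1*119 + 18 = 137, q_6 = 1*33 + 5 = 38.
  i=7: a_7=1, p_7 = 1*137 + 119 = 256, q_7 = 1*38 + 33 = 71.
  i=8: a_8=1, p_8 = 1*256 + 137 = 393, q_8 = 1*71 + 38 = 109.
  i=9: a_9=1, p_9 = 1*393 + 256 = 649, q_9 = 1*109 + 71 = 180.
Indeed p_4^2 - 13*q_4^2 = 324 - 325 = -1, not +1.
Check: 649^2 - 13*180^2 = 421201 - 421200 = 1, so (x, y) = (649, 180) solves the equation, and by the theorem it is the least positive solution.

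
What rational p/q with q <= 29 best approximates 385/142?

65/24

Expand x = 385/142 as a continued fraction with the Euclidean algorithm:
  385 = 2*142 + 101, so a_0 = 2.
  142 = 1*101 + 41, so a_1 = 1.
  101 = 2*41 + 19, so a_2 = 2.
  41 = 2*19 + 3, so a_3 = 2.
  19 = 6*3 + 1, so a_4 = 6.
  3 = 3*1 + 0, so a_5 = 3.
so x = [2; 1, 2, 2, 6, 3].
Convergents (p_i = a_i*p_{i-1} + p_{i-2}, q_i = a_i*q_{i-1} + q_{i-2} with p_{-2}=0, p_{-1}=1, q_{-2}=1, q_{-1}=0), until the denominator exceeds 29:
  i=0: a_0=2, p_0 = 2*1 + 0 = 2, q_0 = 2*0 + 1 = 1.
  i=1: a_1=1, p_1 = 1*2 + 1 = 3, q_1 = 1*1 + 0 = 1.
  i=2: a_2=2, p_2 = 2*3 + 2 = 8, q_2 = 2*1 + 1 = 3.
  i=3: a_3=2, p_3 = 2*8 + 3 = 19, q_3 = 2*3 + 1 = 7.
  i=4: a_4=6, p_4 = 6*19 + 8 = 122, q_4 = 6*7 + 3 = 45.
q_4 = 45 > 29, so the last convergent with denominator <= 29 is p_3/q_3 = 19/7.
The closest fraction with denominator <= 29 is either p_3/q_3 or the intermediate fraction (k*p_3 + p_2)/(k*q_3 + q_2) with the largest k >= 1 whose denominator stays <= 29; these approach x as k grows, and every other convergent or intermediate fraction in range is farther away.
Largest k: floor((29 - q_2)/q_3) = floor((29 - 3)/7) = 3.
That gives (3*19 + 8)/(3*7 + 3) = 65/24.
Compare the errors: |x - 19/7| = |385*7 - 19*142|/(142*7) = 3/994, and |x - 65/24| = |385*24 - 65*142|/(142*24) = 10/3408.
Cross-multiplying, 10*994 = 9940 < 10224 = 3*3408, so 10/3408 is smaller: the intermediate fraction 65/24 is closer to x than 19/7.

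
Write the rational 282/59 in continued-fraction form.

Run the Euclidean algorithm on 282 and 59; the successive quotients are the partial quotients a_0, a_1, ... (each step inverts the fractional part left over by the previous one):
  282 = 4*59 + 46, so a_0 = 4.
  59 = 1*46 + 13, so a_1 = 1.
  46 = 3*13 + 7, so a_2 = 3.
  13 = 1*7 + 6, so a_3 = 1.
  7 = 1*6 + 1, so a_4 = 1.
  6 = 6*1 + 0, so a_5 = 6.
The remainder reaches 0 after 6 divisions, so the expansion has 6 partial quotients, read off in order.

[4; 1, 3, 1, 1, 6]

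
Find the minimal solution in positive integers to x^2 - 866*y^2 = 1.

(x, y) = (42435, 1442)

First expand sqrt(866) as a continued fraction. With x_i = (sqrt(866) + m_i)/d_i and (m_0, d_0) = (0, 1): a_0 = floor(sqrt(866)) = 29, since 29^2 = 841 <= 866 < 900 = 30^2.
Iterate m_{i+1} = d_i*a_i - m_i, d_{i+1} = (866 - m_{i+1}^2)/d_i, a_{i+1} = floor((a_0 + m_{i+1})/d_{i+1}):
  m_1 = 1*29 - 0 = 29, d_1 = (866 - 29^2)/1 = 25/1 = 25, a_1 = floor((29 + 29)/25) = 2.
  m_2 = 25*2 - 29 = 21, d_2 = (866 - 21^2)/25 = 425/25 = 17, a_2 = floor((29 + 21)/17) = 2.
  m_3 = 17*2 - 21 = 13, d_3 = (866 - 13^2)/17 = 697/17 = 41, a_3 = floor((29 + 13)/41) = 1.
  m_4 = 41*1 - 13 = 28, d_4 = (866 - 28^2)/41 = 82/41 = 2, a_4 = floor((29 + 28)/2) = 28.
  m_5 = 2*28 - 28 = 28, d_5 = (866 - 28^2)/2 = 82/2 = 41, a_5 = floor((29 + 28)/41) = 1.
  m_6 = 41*1 - 28 = 13, d_6 = (866 - 13^2)/41 = 697/41 = 17, a_6 = floor((29 + 13)/17) = 2.
  m_7 = 17*2 - 13 = 21, d_7 = (866 - 21^2)/17 = 425/17 = 25, a_7 = floor((29 + 21)/25) = 2.
  m_8 = 25*2 - 21 = 29, d_8 = (866 - 29^2)/25 = 25/25 = 1, a_8 = floor((29 + 29)/1) = 58.
  m_9 = 1*58 - 29 = 29, d_9 = (866 - 29^2)/1 = 25/1 = 25: (m_9, d_9) = (m_1, d_1) = (29, 25), so from here the quotients repeat a_1, ..., a_8; the period length is 8.
So sqrt(866) = [29; (2, 2, 1, 28, 1, 2, 2, 58)] with period length k = 8.
k is even, so the fundamental solution of x^2 - 866y^2 = 1 is (p_{k-1}, q_{k-1}) = (p_7, q_7); compute convergents through index 7.
Convergents (p_i = a_i*p_{i-1} + p_{i-2}, q_i = a_i*q_{i-1} + q_{i-2} with p_{-2}=0, p_{-1}=1, q_{-2}=1, q_{-1}=0):
  i=0: a_0=29, p_0 = 29*1 + 0 = 29, q_0 = 29*0 + 1 = 1.
  i=1: a_1=2, p_1 = 2*29 + 1 = 59, q_1 = 2*1 + 0 = 2.
  i=2: a_2=2, p_2 = 2*59 + 29 = 147, q_2 = 2*2 + 1 = 5.
  i=3: a_3=1, p_3 = 1*147 + 59 = 206, q_3 = 1*5 + 2 = 7.
  i=4: a_4=28, p_4 = 28*206 + 147 = 5915, q_4 = 28*7 + 5 = 201.
  i=5: a_5=1, p_5 = 1*5915 + 206 = 6121, q_5 = 1*201 + 7 = 208.
  i=6: a_6=2, p_6 = 2*6121 + 5915 = 18157, q_6 = 2*208 + 201 = 617.
  i=7: a_7=2, p_7 = 2*18157 + 6121 = 42435, q_7 = 2*617 + 208 = 1442.
Check: 42435^2 - 866*1442^2 = 1800729225 - 1800729224 = 1, so (x, y) = (42435, 1442) solves the equation, and by the theorem it is the least positive solution.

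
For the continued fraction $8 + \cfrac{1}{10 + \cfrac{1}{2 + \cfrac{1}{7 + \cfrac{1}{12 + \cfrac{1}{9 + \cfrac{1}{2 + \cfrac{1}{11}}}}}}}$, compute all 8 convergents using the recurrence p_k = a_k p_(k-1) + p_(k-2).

8/1, 81/10, 170/21, 1271/157, 15422/1905, 140069/17302, 295560/36509, 3391229/418901

Using the convergent recurrence p_i = a_i*p_{i-1} + p_{i-2}, q_i = a_i*q_{i-1} + q_{i-2} with p_{-2}=0, p_{-1}=1, q_{-2}=1, q_{-1}=0:
  i=0: a_0=8, p_0 = 8*1 + 0 = 8, q_0 = 8*0 + 1 = 1.
  i=1: a_1=10, p_1 = 10*8 + 1 = 81, q_1 = 10*1 + 0 = 10.
  i=2: a_2=2, p_2 = 2*81 + 8 = 170, q_2 = 2*10 + 1 = 21.
  i=3: a_3=7, p_3 = 7*170 + 81 = 1271, q_3 = 7*21 + 10 = 157.
  i=4: a_4=12, p_4 = 12*1271 + 170 = 15422, q_4 = 12*157 + 21 = 1905.
  i=5: a_5=9, p_5 = 9*15422 + 1271 = 140069, q_5 = 9*1905 + 157 = 17302.
  i=6: a_6=2, p_6 = 2*140069 + 15422 = 295560, q_6 = 2*17302 + 1905 = 36509.
  i=7: a_7=11, p_7 = 11*295560 + 140069 = 3391229, q_7 = 11*36509 + 17302 = 418901.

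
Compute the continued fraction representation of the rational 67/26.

Run the Euclidean algorithm on 67 and 26; the successive quotients are the partial quotients a_0, a_1, ... (each step inverts the fractional part left over by the previous one):
  67 = 2*26 + 15, so a_0 = 2.
  26 = 1*15 + 11, so a_1 = 1.
  15 = 1*11 + 4, so a_2 = 1.
  11 = 2*4 + 3, so a_3 = 2.
  4 = 1*3 + 1, so a_4 = 1.
  3 = 3*1 + 0, so a_5 = 3.
The remainder reaches 0 after 6 divisions, so the expansion has 6 partial quotients, read off in order.

[2; 1, 1, 2, 1, 3]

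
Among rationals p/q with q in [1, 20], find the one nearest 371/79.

Expand x = 371/79 as a continued fraction with the Euclidean algorithm:
  371 = 4*79 + 55, so a_0 = 4.
  79 = 1*55 + 24, so a_1 = 1.
  55 = 2*24 + 7, so a_2 = 2.
  24 = 3*7 + 3, so a_3 = 3.
  7 = 2*3 + 1, so a_4 = 2.
  3 = 3*1 + 0, so a_5 = 3.
so x = [4; 1, 2, 3, 2, 3].
Convergents (p_i = a_i*p_{i-1} + p_{i-2}, q_i = a_i*q_{i-1} + q_{i-2} with p_{-2}=0, p_{-1}=1, q_{-2}=1, q_{-1}=0), until the denominator exceeds 20:
  i=0: a_0=4, p_0 = 4*1 + 0 = 4, q_0 = 4*0 + 1 = 1.
  i=1: a_1=1, p_1 = 1*4 + 1 = 5, q_1 = 1*1 + 0 = 1.
  i=2: a_2=2, p_2 = 2*5 + 4 = 14, q_2 = 2*1 + 1 = 3.
  i=3: a_3=3, p_3 = 3*14 + 5 = 47, q_3 = 3*3 + 1 = 10.
  i=4: a_4=2, p_4 = 2*47 + 14 = 108, q_4 = 2*10 + 3 = 23.
q_4 = 23 > 20, so the last convergent with denominator <= 20 is p_3/q_3 = 47/10.
The closest fraction with denominator <= 20 is either p_3/q_3 or the intermediate fraction (k*p_3 + p_2)/(k*q_3 + q_2) with the largest k >= 1 whose denominator stays <= 20; these approach x as k grows, and every other convergent or intermediate fraction in range is farther away.
Largest k: floor((20 - q_2)/q_3) = floor((20 - 3)/10) = 1.
That gives (1*47 + 14)/(1*10 + 3) = 61/13.
Compare the errors: |x - 47/10| = |371*10 - 47*79|/(79*10) = 3/790, and |x - 61/13| = |371*13 - 61*79|/(79*13) = 4/1027.
Cross-multiplying, 3*1027 = 3081 < 3160 = 4*790, so 3/790 is smaller: the convergent 47/10 is closer to x than 61/13.

47/10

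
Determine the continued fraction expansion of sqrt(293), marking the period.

[17; (8, 1, 1, 8, 34)]

Write x_i = (sqrt(293) + m_i)/d_i with (m_0, d_0) = (0, 1). a_0 = floor(sqrt(293)) = 17, since 17^2 = 289 <= 293 < 324 = 18^2.
Iterate m_{i+1} = d_i*a_i - m_i, d_{i+1} = (293 - m_{i+1}^2)/d_i, a_{i+1} = floor((a_0 + m_{i+1})/d_{i+1}):
  m_1 = 1*17 - 0 = 17, d_1 = (293 - 17^2)/1 = 4/1 = 4, a_1 = floor((17 + 17)/4) = 8.
  m_2 = 4*8 - 17 = 15, d_2 = (293 - 15^2)/4 = 68/4 = 17, a_2 = floor((17 + 15)/17) = 1.
  m_3 = 17*1 - 15 = 2, d_3 = (293 - 2^2)/17 = 289/17 = 17, a_3 = floor((17 + 2)/17) = 1.
  m_4 = 17*1 - 2 = 15, d_4 = (293 - 15^2)/17 = 68/17 = 4, a_4 = floor((17 + 15)/4) = 8.
  m_5 = 4*8 - 15 = 17, d_5 = (293 - 17^2)/4 = 4/4 = 1, a_5 = floor((17 + 17)/1) = 34.
  m_6 = 1*34 - 17 = 17, d_6 = (293 - 17^2)/1 = 4/1 = 4: (m_6, d_6) = (m_1, d_1) = (17, 4), so from here the quotients repeat a_1, ..., a_5; the period length is 5.
Hence the expansion of sqrt(293) is a_0 = 17 followed by the repeating block 8, 1, 1, 8, 34 (period 5).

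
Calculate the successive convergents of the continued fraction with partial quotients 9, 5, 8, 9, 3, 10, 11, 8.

Using the convergent recurrence p_i = a_i*p_{i-1} + p_{i-2}, q_i = a_i*q_{i-1} + q_{i-2} with p_{-2}=0, p_{-1}=1, q_{-2}=1, q_{-1}=0:
  i=0: a_0=9, p_0 = 9*1 + 0 = 9, q_0 = 9*0 + 1 = 1.
  i=1: a_1=5, p_1 = 5*9 + 1 = 46, q_1 = 5*1 + 0 = 5.
  i=2: a_2=8, p_2 = 8*46 + 9 = 377, q_2 = 8*5 + 1 = 41.
  i=3: a_3=9, p_3 = 9*377 + 46 = 3439, q_3 = 9*41 + 5 = 374.
  i=4: a_4=3, p_4 = 3*3439 + 377 = 10694, q_4 = 3*374 + 41 = 1163.
  i=5: a_5=10, p_5 = 10*10694 + 3439 = 110379, q_5 = 10*1163 + 374 = 12004.
  i=6: a_6=11, p_6 = 11*110379 + 10694 = 1224863, q_6 = 11*12004 + 1163 = 133207.
  i=7: a_7=8, p_7 = 8*1224863 + 110379 = 9909283, q_7 = 8*133207 + 12004 = 1077660.

9/1, 46/5, 377/41, 3439/374, 10694/1163, 110379/12004, 1224863/133207, 9909283/1077660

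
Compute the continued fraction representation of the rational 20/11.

Run the Euclidean algorithm on 20 and 11; the successive quotients are the partial quotients a_0, a_1, ... (each step inverts the fractional part left over by the previous one):
  20 = 1*11 + 9, so a_0 = 1.
  11 = 1*9 + 2, so a_1 = 1.
  9 = 4*2 + 1, so a_2 = 4.
  2 = 2*1 + 0, so a_3 = 2.
The remainder reaches 0 after 4 divisions, so the expansion has 4 partial quotients, read off in order.

[1; 1, 4, 2]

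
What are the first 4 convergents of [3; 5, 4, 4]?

Using the convergent recurrence p_i = a_i*p_{i-1} + p_{i-2}, q_i = a_i*q_{i-1} + q_{i-2} with p_{-2}=0, p_{-1}=1, q_{-2}=1, q_{-1}=0:
  i=0: a_0=3, p_0 = 3*1 + 0 = 3, q_0 = 3*0 + 1 = 1.
  i=1: a_1=5, p_1 = 5*3 + 1 = 16, q_1 = 5*1 + 0 = 5.
  i=2: a_2=4, p_2 = 4*16 + 3 = 67, q_2 = 4*5 + 1 = 21.
  i=3: a_3=4, p_3 = 4*67 + 16 = 284, q_3 = 4*21 + 5 = 89.

3/1, 16/5, 67/21, 284/89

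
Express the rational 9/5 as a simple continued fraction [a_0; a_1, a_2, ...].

[1; 1, 4]

Run the Euclidean algorithm on 9 and 5; the successive quotients are the partial quotients a_0, a_1, ... (each step inverts the fractional part left over by the previous one):
  9 = 1*5 + 4, so a_0 = 1.
  5 = 1*4 + 1, so a_1 = 1.
  4 = 4*1 + 0, so a_2 = 4.
The remainder reaches 0 after 3 divisions, so the expansion has 3 partial quotients, read off in order.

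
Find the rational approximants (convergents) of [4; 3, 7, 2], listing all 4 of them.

4/1, 13/3, 95/22, 203/47

Using the convergent recurrence p_i = a_i*p_{i-1} + p_{i-2}, q_i = a_i*q_{i-1} + q_{i-2} with p_{-2}=0, p_{-1}=1, q_{-2}=1, q_{-1}=0:
  i=0: a_0=4, p_0 = 4*1 + 0 = 4, q_0 = 4*0 + 1 = 1.
  i=1: a_1=3, p_1 = 3*4 + 1 = 13, q_1 = 3*1 + 0 = 3.
  i=2: a_2=7, p_2 = 7*13 + 4 = 95, q_2 = 7*3 + 1 = 22.
  i=3: a_3=2, p_3 = 2*95 + 13 = 203, q_3 = 2*22 + 3 = 47.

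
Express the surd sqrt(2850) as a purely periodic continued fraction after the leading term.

Write x_i = (sqrt(2850) + m_i)/d_i with (m_0, d_0) = (0, 1). a_0 = floor(sqrt(2850)) = 53, since 53^2 = 2809 <= 2850 < 2916 = 54^2.
Iterate m_{i+1} = d_i*a_i - m_i, d_{i+1} = (2850 - m_{i+1}^2)/d_i, a_{i+1} = floor((a_0 + m_{i+1})/d_{i+1}):
  m_1 = 1*53 - 0 = 53, d_1 = (2850 - 53^2)/1 = 41/1 = 41, a_1 = floor((53 + 53)/41) = 2.
  m_2 = 41*2 - 53 = 29, d_2 = (2850 - 29^2)/41 = 2009/41 = 49, a_2 = floor((53 + 29)/49) = 1.
  m_3 = 49*1 - 29 = 20, d_3 = (2850 - 20^2)/49 = 2450/49 = 50, a_3 = floor((53 + 20)/50) = 1.
  m_4 = 50*1 - 20 = 30, d_4 = (2850 - 30^2)/50 = 1950/50 = 39, a_4 = floor((53 + 30)/39) = 2.
  m_5 = 39*2 - 30 = 48, d_5 = (2850 - 48^2)/39 = 546/39 = 14, a_5 = floor((53 + 48)/14) = 7.
  m_6 = 14*7 - 48 = 50, d_6 = (2850 - 50^2)/14 = 350/14 = 25, a_6 = floor((53 + 50)/25) = 4.
  m_7 = 25*4 - 50 = 50, d_7 = (2850 - 50^2)/25 = 350/25 = 14, a_7 = floor((53 + 50)/14) = 7.
  m_8 = 14*7 - 50 = 48, d_8 = (2850 - 48^2)/14 = 546/14 = 39, a_8 = floor((53 + 48)/39) = 2.
  m_9 = 39*2 - 48 = 30, d_9 = (2850 - 30^2)/39 = 1950/39 = 50, a_9 = floor((53 + 30)/50) = 1.
  m_10 = 50*1 - 30 = 20, d_10 = (2850 - 20^2)/50 = 2450/50 = 49, a_10 = floor((53 + 20)/49) = 1.
  m_11 = 49*1 - 20 = 29, d_11 = (2850 - 29^2)/49 = 2009/49 = 41, a_11 = floor((53 + 29)/41) = 2.
  m_12 = 41*2 - 29 = 53, d_12 = (2850 - 53^2)/41 = 41/41 = 1, a_12 = floor((53 + 53)/1) = 106.
  m_13 = 1*106 - 53 = 53, d_13 = (2850 - 53^2)/1 = 41/1 = 41: (m_13, d_13) = (m_1, d_1) = (53, 41), so from here the quotients repeat a_1, ..., a_12; the period length is 12.
Hence the expansion of sqrt(2850) is a_0 = 53 followed by the repeating block 2, 1, 1, 2, 7, 4, 7, 2, 1, 1, 2, 106 (period 12).

[53; (2, 1, 1, 2, 7, 4, 7, 2, 1, 1, 2, 106)]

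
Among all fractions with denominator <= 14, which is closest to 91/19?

Expand x = 91/19 as a continued fraction with the Euclidean algorithm:
  91 = 4*19 + 15, so a_0 = 4.
  19 = 1*15 + 4, so a_1 = 1.
  15 = 3*4 + 3, so a_2 = 3.
  4 = 1*3 + 1, so a_3 = 1.
  3 = 3*1 + 0, so a_4 = 3.
so x = [4; 1, 3, 1, 3].
Convergents (p_i = a_i*p_{i-1} + p_{i-2}, q_i = a_i*q_{i-1} + q_{i-2} with p_{-2}=0, p_{-1}=1, q_{-2}=1, q_{-1}=0), until the denominator exceeds 14:
  i=0: a_0=4, p_0 = 4*1 + 0 = 4, q_0 = 4*0 + 1 = 1.
  i=1: a_1=1, p_1 = 1*4 + 1 = 5, q_1 = 1*1 + 0 = 1.
  i=2: a_2=3, p_2 = 3*5 + 4 = 19, q_2 = 3*1 + 1 = 4.
  i=3: a_3=1, p_3 = 1*19 + 5 = 24, q_3 = 1*4 + 1 = 5.
  i=4: a_4=3, p_4 = 3*24 + 19 = 91, q_4 = 3*5 + 4 = 19.
q_4 = 19 > 14, so the last convergent with denominator <= 14 is p_3/q_3 = 24/5.
The closest fraction with denominator <= 14 is either p_3/q_3 or the intermediate fraction (k*p_3 + p_2)/(k*q_3 + q_2) with the largest k >= 1 whose denominator stays <= 14; these approach x as k grows, and every other convergent or intermediate fraction in range is farther away.
Largest k: floor((14 - q_2)/q_3) = floor((14 - 4)/5) = 2.
That gives (2*24 + 19)/(2*5 + 4) = 67/14.
Compare the errors: |x - 24/5| = |91*5 - 24*19|/(19*5) = 1/95, and |x - 67/14| = |91*14 - 67*19|/(19*14) = 1/266.
Cross-multiplying, 1*95 = 95 < 266 = 1*266, so 1/266 is smaller: the intermediate fraction 67/14 is closer to x than 24/5.

67/14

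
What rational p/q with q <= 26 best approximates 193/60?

Expand x = 193/60 as a continued fraction with the Euclidean algorithm:
  193 = 3*60 + 13, so a_0 = 3.
  60 = 4*13 + 8, so a_1 = 4.
  13 = 1*8 + 5, so a_2 = 1.
  8 = 1*5 + 3, so a_3 = 1.
  5 = 1*3 + 2, so a_4 = 1.
  3 = 1*2 + 1, so a_5 = 1.
  2 = 2*1 + 0, so a_6 = 2.
so x = [3; 4, 1, 1, 1, 1, 2].
Convergents (p_i = a_i*p_{i-1} + p_{i-2}, q_i = a_i*q_{i-1} + q_{i-2} with p_{-2}=0, p_{-1}=1, q_{-2}=1, q_{-1}=0), until the denominator exceeds 26:
  i=0: a_0=3, p_0 = 3*1 + 0 = 3, q_0 = 3*0 + 1 = 1.
  i=1: a_1=4, p_1 = 4*3 + 1 = 13, q_1 = 4*1 + 0 = 4.
  i=2: a_2=1, p_2 = 1*13 + 3 = 16, q_2 = 1*4 + 1 = 5.
  i=3: a_3=1, p_3 = 1*16 + 13 = 29, q_3 = 1*5 + 4 = 9.
  i=4: a_4=1, p_4 = 1*29 + 16 = 45, q_4 = 1*9 + 5 = 14.
  i=5: a_5=1, p_5 = 1*45 + 29 = 74, q_5 = 1*14 + 9 = 23.
  i=6: a_6=2, p_6 = 2*74 + 45 = 193, q_6 = 2*23 + 14 = 60.
q_6 = 60 > 26, so the last convergent with denominator <= 26 is p_5/q_5 = 74/23.
The closest fraction with denominator <= 26 is either p_5/q_5 or the intermediate fraction (k*p_5 + p_4)/(k*q_5 + q_4) with the largest k >= 1 whose denominator stays <= 26; these approach x as k grows, and every other convergent or intermediate fraction in range is farther away.
Largest k: floor((26 - q_4)/q_5) = floor((26 - 14)/23) = 0.
Since k = 0, no intermediate fraction beyond p_5/q_5 has denominator <= 26, so the convergent 74/23 is the closest (its error is |193*23 - 74*60|/(60*23) = 1/1380).

74/23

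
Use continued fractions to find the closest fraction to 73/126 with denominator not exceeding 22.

Expand x = 73/126 as a continued fraction with the Euclidean algorithm:
  73 = 0*126 + 73, so a_0 = 0.
  126 = 1*73 + 53, so a_1 = 1.
  73 = 1*53 + 20, so a_2 = 1.
  53 = 2*20 + 13, so a_3 = 2.
  20 = 1*13 + 7, so a_4 = 1.
  13 = 1*7 + 6, so a_5 = 1.
  7 = 1*6 + 1, so a_6 = 1.
  6 = 6*1 + 0, so a_7 = 6.
so x = [0; 1, 1, 2, 1, 1, 1, 6].
Convergents (p_i = a_i*p_{i-1} + p_{i-2}, q_i = a_i*q_{i-1} + q_{i-2} with p_{-2}=0, p_{-1}=1, q_{-2}=1, q_{-1}=0), until the denominator exceeds 22:
  i=0: a_0=0, p_0 = 0*1 + 0 = 0, q_0 = 0*0 + 1 = 1.
  i=1: a_1=1, p_1 = 1*0 + 1 = 1, q_1 = 1*1 + 0 = 1.
  i=2: a_2=1, p_2 = 1*1 + 0 = 1, q_2 = 1*1 + 1 = 2.
  i=3: a_3=2, p_3 = 2*1 + 1 = 3, q_3 = 2*2 + 1 = 5.
  i=4: a_4=1, p_4 = 1*3 + 1 = 4, q_4 = 1*5 + 2 = 7.
  i=5: a_5=1, p_5 = 1*4 + 3 = 7, q_5 = 1*7 + 5 = 12.
  i=6: a_6=1, p_6 = 1*7 + 4 = 11, q_6 = 1*12 + 7 = 19.
  i=7: a_7=6, p_7 = 6*11 + 7 = 73, q_7 = 6*19 + 12 = 126.
q_7 = 126 > 22, so the last convergent with denominator <= 22 is p_6/q_6 = 11/19.
The closest fraction with denominator <= 22 is either p_6/q_6 or the intermediate fraction (k*p_6 + p_5)/(k*q_6 + q_5) with the largest k >= 1 whose denominator stays <= 22; these approach x as k grows, and every other convergent or intermediate fraction in range is farther away.
Largest k: floor((22 - q_5)/q_6) = floor((22 - 12)/19) = 0.
Since k = 0, no intermediate fraction beyond p_6/q_6 has denominator <= 22, so the convergent 11/19 is the closest (its error is |73*19 - 11*126|/(126*19) = 1/2394).

11/19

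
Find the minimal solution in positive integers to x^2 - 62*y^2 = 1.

(x, y) = (63, 8)

First expand sqrt(62) as a continued fraction. With x_i = (sqrt(62) + m_i)/d_i and (m_0, d_0) = (0, 1): a_0 = floor(sqrt(62)) = 7, since 7^2 = 49 <= 62 < 64 = 8^2.
Iterate m_{i+1} = d_i*a_i - m_i, d_{i+1} = (62 - m_{i+1}^2)/d_i, a_{i+1} = floor((a_0 + m_{i+1})/d_{i+1}):
  m_1 = 1*7 - 0 = 7, d_1 = (62 - 7^2)/1 = 13/1 = 13, a_1 = floor((7 + 7)/13) = 1.
  m_2 = 13*1 - 7 = 6, d_2 = (62 - 6^2)/13 = 26/13 = 2, a_2 = floor((7 + 6)/2) = 6.
  m_3 = 2*6 - 6 = 6, d_3 = (62 - 6^2)/2 = 26/2 = 13, a_3 = floor((7 + 6)/13) = 1.
  m_4 = 13*1 - 6 = 7, d_4 = (62 - 7^2)/13 = 13/13 = 1, a_4 = floor((7 + 7)/1) = 14.
  m_5 = 1*14 - 7 = 7, d_5 = (62 - 7^2)/1 = 13/1 = 13: (m_5, d_5) = (m_1, d_1) = (7, 13), so from here the quotients repeat a_1, ..., a_4; the period length is 4.
So sqrt(62) = [7; (1, 6, 1, 14)] with period length k = 4.
k is even, so the fundamental solution of x^2 - 62y^2 = 1 is (p_{k-1}, q_{k-1}) = (p_3, q_3); compute convergents through index 3.
Convergents (p_i = a_i*p_{i-1} + p_{i-2}, q_i = a_i*q_{i-1} + q_{i-2} with p_{-2}=0, p_{-1}=1, q_{-2}=1, q_{-1}=0):
  i=0: a_0=7, p_0 = 7*1 + 0 = 7, q_0 = 7*0 + 1 = 1.
  i=1: a_1=1, p_1 = 1*7 + 1 = 8, q_1 = 1*1 + 0 = 1.
  i=2: a_2=6, p_2 = 6*8 + 7 = 55, q_2 = 6*1 + 1 = 7.
  i=3: a_3=1, p_3 = 1*55 + 8 = 63, q_3 = 1*7 + 1 = 8.
Check: 63^2 - 62*8^2 = 3969 - 3968 = 1, so (x, y) = (63, 8) solves the equation, and by the theorem it is the least positive solution.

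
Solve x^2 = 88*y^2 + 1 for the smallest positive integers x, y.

First expand sqrt(88) as a continued fraction. With x_i = (sqrt(88) + m_i)/d_i and (m_0, d_0) = (0, 1): a_0 = floor(sqrt(88)) = 9, since 9^2 = 81 <= 88 < 100 = 10^2.
Iterate m_{i+1} = d_i*a_i - m_i, d_{i+1} = (88 - m_{i+1}^2)/d_i, a_{i+1} = floor((a_0 + m_{i+1})/d_{i+1}):
  m_1 = 1*9 - 0 = 9, d_1 = (88 - 9^2)/1 = 7/1 = 7, a_1 = floor((9 + 9)/7) = 2.
  m_2 = 7*2 - 9 = 5, d_2 = (88 - 5^2)/7 = 63/7 = 9, a_2 = floor((9 + 5)/9) = 1.
  m_3 = 9*1 - 5 = 4, d_3 = (88 - 4^2)/9 = 72/9 = 8, a_3 = floor((9 + 4)/8) = 1.
  m_4 = 8*1 - 4 = 4, d_4 = (88 - 4^2)/8 = 72/8 = 9, a_4 = floor((9 + 4)/9) = 1.
  m_5 = 9*1 - 4 = 5, d_5 = (88 - 5^2)/9 = 63/9 = 7, a_5 = floor((9 + 5)/7) = 2.
  m_6 = 7*2 - 5 = 9, d_6 = (88 - 9^2)/7 = 7/7 = 1, a_6 = floor((9 + 9)/1) = 18.
  m_7 = 1*18 - 9 = 9, d_7 = (88 - 9^2)/1 = 7/1 = 7: (m_7, d_7) = (m_1, d_1) = (9, 7), so from here the quotients repeat a_1, ..., a_6; the period length is 6.
So sqrt(88) = [9; (2, 1, 1, 1, 2, 18)] with period length k = 6.
k is even, so the fundamental solution of x^2 - 88y^2 = 1 is (p_{k-1}, q_{k-1}) = (p_5, q_5); compute convergents through index 5.
Convergents (p_i = a_i*p_{i-1} + p_{i-2}, q_i = a_i*q_{i-1} + q_{i-2} with p_{-2}=0, p_{-1}=1, q_{-2}=1, q_{-1}=0):
  i=0: a_0=9, p_0 = 9*1 + 0 = 9, q_0 = 9*0 + 1 = 1.
  i=1: a_1=2, p_1 = 2*9 + 1 = 19, q_1 = 2*1 + 0 = 2.
  i=2: a_2=1, p_2 = 1*19 + 9 = 28, q_2 = 1*2 + 1 = 3.
  i=3: a_3=1, p_3 = 1*28 + 19 = 47, q_3 = 1*3 + 2 = 5.
  i=4: a_4=1, p_4 = 1*47 + 28 = 75, q_4 = 1*5 + 3 = 8.
  i=5: a_5=2, p_5 = 2*75 + 47 = 197, q_5 = 2*8 + 5 = 21.
Check: 197^2 - 88*21^2 = 38809 - 38808 = 1, so (x, y) = (197, 21) solves the equation, and by the theorem it is the least positive solution.

(x, y) = (197, 21)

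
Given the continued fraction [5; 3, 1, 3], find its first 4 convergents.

Using the convergent recurrence p_i = a_i*p_{i-1} + p_{i-2}, q_i = a_i*q_{i-1} + q_{i-2} with p_{-2}=0, p_{-1}=1, q_{-2}=1, q_{-1}=0:
  i=0: a_0=5, p_0 = 5*1 + 0 = 5, q_0 = 5*0 + 1 = 1.
  i=1: a_1=3, p_1 = 3*5 + 1 = 16, q_1 = 3*1 + 0 = 3.
  i=2: a_2=1, p_2 = 1*16 + 5 = 21, q_2 = 1*3 + 1 = 4.
  i=3: a_3=3, p_3 = 3*21 + 16 = 79, q_3 = 3*4 + 3 = 15.

5/1, 16/3, 21/4, 79/15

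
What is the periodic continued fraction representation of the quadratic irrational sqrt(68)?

Write x_i = (sqrt(68) + m_i)/d_i with (m_0, d_0) = (0, 1). a_0 = floor(sqrt(68)) = 8, since 8^2 = 64 <= 68 < 81 = 9^2.
Iterate m_{i+1} = d_i*a_i - m_i, d_{i+1} = (68 - m_{i+1}^2)/d_i, a_{i+1} = floor((a_0 + m_{i+1})/d_{i+1}):
  m_1 = 1*8 - 0 = 8, d_1 = (68 - 8^2)/1 = 4/1 = 4, a_1 = floor((8 + 8)/4) = 4.
  m_2 = 4*4 - 8 = 8, d_2 = (68 - 8^2)/4 = 4/4 = 1, a_2 = floor((8 + 8)/1) = 16.
  m_3 = 1*16 - 8 = 8, d_3 = (68 - 8^2)/1 = 4/1 = 4: (m_3, d_3) = (m_1, d_1) = (8, 4), so from here the quotients repeat a_1, a_2; the period length is 2.
Hence the expansion of sqrt(68) is a_0 = 8 followed by the repeating block 4, 16 (period 2).

[8; (4, 16)]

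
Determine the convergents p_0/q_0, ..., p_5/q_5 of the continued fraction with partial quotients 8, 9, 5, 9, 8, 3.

8/1, 73/9, 373/46, 3430/423, 27813/3430, 86869/10713

Using the convergent recurrence p_i = a_i*p_{i-1} + p_{i-2}, q_i = a_i*q_{i-1} + q_{i-2} with p_{-2}=0, p_{-1}=1, q_{-2}=1, q_{-1}=0:
  i=0: a_0=8, p_0 = 8*1 + 0 = 8, q_0 = 8*0 + 1 = 1.
  i=1: a_1=9, p_1 = 9*8 + 1 = 73, q_1 = 9*1 + 0 = 9.
  i=2: a_2=5, p_2 = 5*73 + 8 = 373, q_2 = 5*9 + 1 = 46.
  i=3: a_3=9, p_3 = 9*373 + 73 = 3430, q_3 = 9*46 + 9 = 423.
  i=4: a_4=8, p_4 = 8*3430 + 373 = 27813, q_4 = 8*423 + 46 = 3430.
  i=5: a_5=3, p_5 = 3*27813 + 3430 = 86869, q_5 = 3*3430 + 423 = 10713.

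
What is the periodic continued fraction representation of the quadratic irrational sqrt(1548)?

[39; (2, 1, 9, 5, 1, 18, 1, 5, 9, 1, 2, 78)]

Write x_i = (sqrt(1548) + m_i)/d_i with (m_0, d_0) = (0, 1). a_0 = floor(sqrt(1548)) = 39, since 39^2 = 1521 <= 1548 < 1600 = 40^2.
Iterate m_{i+1} = d_i*a_i - m_i, d_{i+1} = (1548 - m_{i+1}^2)/d_i, a_{i+1} = floor((a_0 + m_{i+1})/d_{i+1}):
  m_1 = 1*39 - 0 = 39, d_1 = (1548 - 39^2)/1 = 27/1 = 27, a_1 = floor((39 + 39)/27) = 2.
  m_2 = 27*2 - 39 = 15, d_2 = (1548 - 15^2)/27 = 1323/27 = 49, a_2 = floor((39 + 15)/49) = 1.
  m_3 = 49*1 - 15 = 34, d_3 = (1548 - 34^2)/49 = 392/49 = 8, a_3 = floor((39 + 34)/8) = 9.
  m_4 = 8*9 - 34 = 38, d_4 = (1548 - 38^2)/8 = 104/8 = 13, a_4 = floor((39 + 38)/13) = 5.
  m_5 = 13*5 - 38 = 27, d_5 = (1548 - 27^2)/13 = 819/13 = 63, a_5 = floor((39 + 27)/63) = 1.
  m_6 = 63*1 - 27 = 36, d_6 = (1548 - 36^2)/63 = 252/63 = 4, a_6 = floor((39 + 36)/4) = 18.
  m_7 = 4*18 - 36 = 36, d_7 = (1548 - 36^2)/4 = 252/4 = 63, a_7 = floor((39 + 36)/63) = 1.
  m_8 = 63*1 - 36 = 27, d_8 = (1548 - 27^2)/63 = 819/63 = 13, a_8 = floor((39 + 27)/13) = 5.
  m_9 = 13*5 - 27 = 38, d_9 = (1548 - 38^2)/13 = 104/13 = 8, a_9 = floor((39 + 38)/8) = 9.
  m_10 = 8*9 - 38 = 34, d_10 = (1548 - 34^2)/8 = 392/8 = 49, a_10 = floor((39 + 34)/49) = 1.
  m_11 = 49*1 - 34 = 15, d_11 = (1548 - 15^2)/49 = 1323/49 = 27, a_11 = floor((39 + 15)/27) = 2.
  m_12 = 27*2 - 15 = 39, d_12 = (1548 - 39^2)/27 = 27/27 = 1, a_12 = floor((39 + 39)/1) = 78.
  m_13 = 1*78 - 39 = 39, d_13 = (1548 - 39^2)/1 = 27/1 = 27: (m_13, d_13) = (m_1, d_1) = (39, 27), so from here the quotients repeat a_1, ..., a_12; the period length is 12.
Hence the expansion of sqrt(1548) is a_0 = 39 followed by the repeating block 2, 1, 9, 5, 1, 18, 1, 5, 9, 1, 2, 78 (period 12).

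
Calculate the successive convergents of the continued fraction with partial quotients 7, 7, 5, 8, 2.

7/1, 50/7, 257/36, 2106/295, 4469/626

Using the convergent recurrence p_i = a_i*p_{i-1} + p_{i-2}, q_i = a_i*q_{i-1} + q_{i-2} with p_{-2}=0, p_{-1}=1, q_{-2}=1, q_{-1}=0:
  i=0: a_0=7, p_0 = 7*1 + 0 = 7, q_0 = 7*0 + 1 = 1.
  i=1: a_1=7, p_1 = 7*7 + 1 = 50, q_1 = 7*1 + 0 = 7.
  i=2: a_2=5, p_2 = 5*50 + 7 = 257, q_2 = 5*7 + 1 = 36.
  i=3: a_3=8, p_3 = 8*257 + 50 = 2106, q_3 = 8*36 + 7 = 295.
  i=4: a_4=2, p_4 = 2*2106 + 257 = 4469, q_4 = 2*295 + 36 = 626.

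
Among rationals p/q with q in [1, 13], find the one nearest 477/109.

35/8

Expand x = 477/109 as a continued fraction with the Euclidean algorithm:
  477 = 4*109 + 41, so a_0 = 4.
  109 = 2*41 + 27, so a_1 = 2.
  41 = 1*27 + 14, so a_2 = 1.
  27 = 1*14 + 13, so a_3 = 1.
  14 = 1*13 + 1, so a_4 = 1.
  13 = 13*1 + 0, so a_5 = 13.
so x = [4; 2, 1, 1, 1, 13].
Convergents (p_i = a_i*p_{i-1} + p_{i-2}, q_i = a_i*q_{i-1} + q_{i-2} with p_{-2}=0, p_{-1}=1, q_{-2}=1, q_{-1}=0), until the denominator exceeds 13:
  i=0: a_0=4, p_0 = 4*1 + 0 = 4, q_0 = 4*0 + 1 = 1.
  i=1: a_1=2, p_1 = 2*4 + 1 = 9, q_1 = 2*1 + 0 = 2.
  i=2: a_2=1, p_2 = 1*9 + 4 = 13, q_2 = 1*2 + 1 = 3.
  i=3: a_3=1, p_3 = 1*13 + 9 = 22, q_3 = 1*3 + 2 = 5.
  i=4: a_4=1, p_4 = 1*22 + 13 = 35, q_4 = 1*5 + 3 = 8.
  i=5: a_5=13, p_5 = 13*35 + 22 = 477, q_5 = 13*8 + 5 = 109.
q_5 = 109 > 13, so the last convergent with denominator <= 13 is p_4/q_4 = 35/8.
The closest fraction with denominator <= 13 is either p_4/q_4 or the intermediate fraction (k*p_4 + p_3)/(k*q_4 + q_3) with the largest k >= 1 whose denominator stays <= 13; these approach x as k grows, and every other convergent or intermediate fraction in range is farther away.
Largest k: floor((13 - q_3)/q_4) = floor((13 - 5)/8) = 1.
That gives (1*35 + 22)/(1*8 + 5) = 57/13.
Compare the errors: |x - 35/8| = |477*8 - 35*109|/(109*8) = 1/872, and |x - 57/13| = |477*13 - 57*109|/(109*13) = 12/1417.
Cross-multiplying, 1*1417 = 1417 < 10464 = 12*872, so 1/872 is smaller: the convergent 35/8 is closer to x than 57/13.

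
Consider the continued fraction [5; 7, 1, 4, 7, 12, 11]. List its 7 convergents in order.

5/1, 36/7, 41/8, 200/39, 1441/281, 17492/3411, 193853/37802

Using the convergent recurrence p_i = a_i*p_{i-1} + p_{i-2}, q_i = a_i*q_{i-1} + q_{i-2} with p_{-2}=0, p_{-1}=1, q_{-2}=1, q_{-1}=0:
  i=0: a_0=5, p_0 = 5*1 + 0 = 5, q_0 = 5*0 + 1 = 1.
  i=1: a_1=7, p_1 = 7*5 + 1 = 36, q_1 = 7*1 + 0 = 7.
  i=2: a_2=1, p_2 = 1*36 + 5 = 41, q_2 = 1*7 + 1 = 8.
  i=3: a_3=4, p_3 = 4*41 + 36 = 200, q_3 = 4*8 + 7 = 39.
  i=4: a_4=7, p_4 = 7*200 + 41 = 1441, q_4 = 7*39 + 8 = 281.
  i=5: a_5=12, p_5 = 12*1441 + 200 = 17492, q_5 = 12*281 + 39 = 3411.
  i=6: a_6=11, p_6 = 11*17492 + 1441 = 193853, q_6 = 11*3411 + 281 = 37802.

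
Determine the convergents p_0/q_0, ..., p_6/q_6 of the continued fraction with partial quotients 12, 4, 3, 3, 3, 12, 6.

Using the convergent recurrence p_i = a_i*p_{i-1} + p_{i-2}, q_i = a_i*q_{i-1} + q_{i-2} with p_{-2}=0, p_{-1}=1, q_{-2}=1, q_{-1}=0:
  i=0: a_0=12, p_0 = 12*1 + 0 = 12, q_0 = 12*0 + 1 = 1.
  i=1: a_1=4, p_1 = 4*12 + 1 = 49, q_1 = 4*1 + 0 = 4.
  i=2: a_2=3, p_2 = 3*49 + 12 = 159, q_2 = 3*4 + 1 = 13.
  i=3: a_3=3, p_3 = 3*159 + 49 = 526, q_3 = 3*13 + 4 = 43.
  i=4: a_4=3, p_4 = 3*526 + 159 = 1737, q_4 = 3*43 + 13 = 142.
  i=5: a_5=12, p_5 = 12*1737 + 526 = 21370, q_5 = 12*142 + 43 = 1747.
  i=6: a_6=6, p_6 = 6*21370 + 1737 = 129957, q_6 = 6*1747 + 142 = 10624.

12/1, 49/4, 159/13, 526/43, 1737/142, 21370/1747, 129957/10624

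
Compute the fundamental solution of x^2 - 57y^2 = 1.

First expand sqrt(57) as a continued fraction. With x_i = (sqrt(57) + m_i)/d_i and (m_0, d_0) = (0, 1): a_0 = floor(sqrt(57)) = 7, since 7^2 = 49 <= 57 < 64 = 8^2.
Iterate m_{i+1} = d_i*a_i - m_i, d_{i+1} = (57 - m_{i+1}^2)/d_i, a_{i+1} = floor((a_0 + m_{i+1})/d_{i+1}):
  m_1 = 1*7 - 0 = 7, d_1 = (57 - 7^2)/1 = 8/1 = 8, a_1 = floor((7 + 7)/8) = 1.
  m_2 = 8*1 - 7 = 1, d_2 = (57 - 1^2)/8 = 56/8 = 7, a_2 = floor((7 + 1)/7) = 1.
  m_3 = 7*1 - 1 = 6, d_3 = (57 - 6^2)/7 = 21/7 = 3, a_3 = floor((7 + 6)/3) = 4.
  m_4 = 3*4 - 6 = 6, d_4 = (57 - 6^2)/3 = 21/3 = 7, a_4 = floor((7 + 6)/7) = 1.
  m_5 = 7*1 - 6 = 1, d_5 = (57 - 1^2)/7 = 56/7 = 8, a_5 = floor((7 + 1)/8) = 1.
  m_6 = 8*1 - 1 = 7, d_6 = (57 - 7^2)/8 = 8/8 = 1, a_6 = floor((7 + 7)/1) = 14.
  m_7 = 1*14 - 7 = 7, d_7 = (57 - 7^2)/1 = 8/1 = 8: (m_7, d_7) = (m_1, d_1) = (7, 8), so from here the quotients repeat a_1, ..., a_6; the period length is 6.
So sqrt(57) = [7; (1, 1, 4, 1, 1, 14)] with period length k = 6.
k is even, so the fundamental solution of x^2 - 57y^2 = 1 is (p_{k-1}, q_{k-1}) = (p_5, q_5); compute convergents through index 5.
Convergents (p_i = a_i*p_{i-1} + p_{i-2}, q_i = a_i*q_{i-1} + q_{i-2} with p_{-2}=0, p_{-1}=1, q_{-2}=1, q_{-1}=0):
  i=0: a_0=7, p_0 = 7*1 + 0 = 7, q_0 = 7*0 + 1 = 1.
  i=1: a_1=1, p_1 = 1*7 + 1 = 8, q_1 = 1*1 + 0 = 1.
  i=2: a_2=1, p_2 = 1*8 + 7 = 15, q_2 = 1*1 + 1 = 2.
  i=3: a_3=4, p_3 = 4*15 + 8 = 68, q_3 = 4*2 + 1 = 9.
  i=4: a_4=1, p_4 = 1*68 + 15 = 83, q_4 = 1*9 + 2 = 11.
  i=5: a_5=1, p_5 = 1*83 + 68 = 151, q_5 = 1*11 + 9 = 20.
Check: 151^2 - 57*20^2 = 22801 - 22800 = 1, so (x, y) = (151, 20) solves the equation, and by the theorem it is the least positive solution.

(x, y) = (151, 20)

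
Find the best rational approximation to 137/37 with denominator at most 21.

Expand x = 137/37 as a continued fraction with the Euclidean algorithm:
  137 = 3*37 + 26, so a_0 = 3.
  37 = 1*26 + 11, so a_1 = 1.
  26 = 2*11 + 4, so a_2 = 2.
  11 = 2*4 + 3, so a_3 = 2.
  4 = 1*3 + 1, so a_4 = 1.
  3 = 3*1 + 0, so a_5 = 3.
so x = [3; 1, 2, 2, 1, 3].
Convergents (p_i = a_i*p_{i-1} + p_{i-2}, q_i = a_i*q_{i-1} + q_{i-2} with p_{-2}=0, p_{-1}=1, q_{-2}=1, q_{-1}=0), until the denominator exceeds 21:
  i=0: a_0=3, p_0 = 3*1 + 0 = 3, q_0 = 3*0 + 1 = 1.
  i=1: a_1=1, p_1 = 1*3 + 1 = 4, q_1 = 1*1 + 0 = 1.
  i=2: a_2=2, p_2 = 2*4 + 3 = 11, q_2 = 2*1 + 1 = 3.
  i=3: a_3=2, p_3 = 2*11 + 4 = 26, q_3 = 2*3 + 1 = 7.
  i=4: a_4=1, p_4 = 1*26 + 11 = 37, q_4 = 1*7 + 3 = 10.
  i=5: a_5=3, p_5 = 3*37 + 26 = 137, q_5 = 3*10 + 7 = 37.
q_5 = 37 > 21, so the last convergent with denominator <= 21 is p_4/q_4 = 37/10.
The closest fraction with denominator <= 21 is either p_4/q_4 or the intermediate fraction (k*p_4 + p_3)/(k*q_4 + q_3) with the largest k >= 1 whose denominator stays <= 21; these approach x as k grows, and every other convergent or intermediate fraction in range is farther away.
Largest k: floor((21 - q_3)/q_4) = floor((21 - 7)/10) = 1.
That gives (1*37 + 26)/(1*10 + 7) = 63/17.
Compare the errors: |x - 37/10| = |137*10 - 37*37|/(37*10) = 1/370, and |x - 63/17| = |137*17 - 63*37|/(37*17) = 2/629.
Cross-multiplying, 1*629 = 629 < 740 = 2*370, so 1/370 is smaller: the convergent 37/10 is closer to x than 63/17.

37/10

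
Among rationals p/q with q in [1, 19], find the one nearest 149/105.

Expand x = 149/105 as a continued fraction with the Euclidean algorithm:
  149 = 1*105 + 44, so a_0 = 1.
  105 = 2*44 + 17, so a_1 = 2.
  44 = 2*17 + 10, so a_2 = 2.
  17 = 1*10 + 7, so a_3 = 1.
  10 = 1*7 + 3, so a_4 = 1.
  7 = 2*3 + 1, so a_5 = 2.
  3 = 3*1 + 0, so a_6 = 3.
so x = [1; 2, 2, 1, 1, 2, 3].
Convergents (p_i = a_i*p_{i-1} + p_{i-2}, q_i = a_i*q_{i-1} + q_{i-2} with p_{-2}=0, p_{-1}=1, q_{-2}=1, q_{-1}=0), until the denominator exceeds 19:
  i=0: a_0=1, p_0 = 1*1 + 0 = 1, q_0 = 1*0 + 1 = 1.
  i=1: a_1=2, p_1 = 2*1 + 1 = 3, q_1 = 2*1 + 0 = 2.
  i=2: a_2=2, p_2 = 2*3 + 1 = 7, q_2 = 2*2 + 1 = 5.
  i=3: a_3=1, p_3 = 1*7 + 3 = 10, q_3 = 1*5 + 2 = 7.
  i=4: a_4=1, p_4 = 1*10 + 7 = 17, q_4 = 1*7 + 5 = 12.
  i=5: a_5=2, p_5 = 2*17 + 10 = 44, q_5 = 2*12 + 7 = 31.
q_5 = 31 > 19, so the last convergent with denominator <= 19 is p_4/q_4 = 17/12.
The closest fraction with denominator <= 19 is either p_4/q_4 or the intermediate fraction (k*p_4 + p_3)/(k*q_4 + q_3) with the largest k >= 1 whose denominator stays <= 19; these approach x as k grows, and every other convergent or intermediate fraction in range is farther away.
Largest k: floor((19 - q_3)/q_4) = floor((19 - 7)/12) = 1.
That gives (1*17 + 10)/(1*12 + 7) = 27/19.
Compare the errors: |x - 17/12| = |149*12 - 17*105|/(105*12) = 3/1260, and |x - 27/19| = |149*19 - 27*105|/(105*19) = 4/1995.
Cross-multiplying, 4*1260 = 5040 < 5985 = 3*1995, so 4/1995 is smaller: the intermediate fraction 27/19 is closer to x than 17/12.

27/19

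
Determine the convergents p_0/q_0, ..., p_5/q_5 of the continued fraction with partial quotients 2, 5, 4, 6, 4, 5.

Using the convergent recurrence p_i = a_i*p_{i-1} + p_{i-2}, q_i = a_i*q_{i-1} + q_{i-2} with p_{-2}=0, p_{-1}=1, q_{-2}=1, q_{-1}=0:
  i=0: a_0=2, p_0 = 2*1 + 0 = 2, q_0 = 2*0 + 1 = 1.
  i=1: a_1=5, p_1 = 5*2 + 1 = 11, q_1 = 5*1 + 0 = 5.
  i=2: a_2=4, p_2 = 4*11 + 2 = 46, q_2 = 4*5 + 1 = 21.
  i=3: a_3=6, p_3 = 6*46 + 11 = 287, q_3 = 6*21 + 5 = 131.
  i=4: a_4=4, p_4 = 4*287 + 46 = 1194, q_4 = 4*131 + 21 = 545.
  i=5: a_5=5, p_5 = 5*1194 + 287 = 6257, q_5 = 5*545 + 131 = 2856.

2/1, 11/5, 46/21, 287/131, 1194/545, 6257/2856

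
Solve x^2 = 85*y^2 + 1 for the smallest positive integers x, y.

(x, y) = (285769, 30996)

First expand sqrt(85) as a continued fraction. With x_i = (sqrt(85) + m_i)/d_i and (m_0, d_0) = (0, 1): a_0 = floor(sqrt(85)) = 9, since 9^2 = 81 <= 85 < 100 = 10^2.
Iterate m_{i+1} = d_i*a_i - m_i, d_{i+1} = (85 - m_{i+1}^2)/d_i, a_{i+1} = floor((a_0 + m_{i+1})/d_{i+1}):
  m_1 = 1*9 - 0 = 9, d_1 = (85 - 9^2)/1 = 4/1 = 4, a_1 = floor((9 + 9)/4) = 4.
  m_2 = 4*4 - 9 = 7, d_2 = (85 - 7^2)/4 = 36/4 = 9, a_2 = floor((9 + 7)/9) = 1.
  m_3 = 9*1 - 7 = 2, d_3 = (85 - 2^2)/9 = 81/9 = 9, a_3 = floor((9 + 2)/9) = 1.
  m_4 = 9*1 - 2 = 7, d_4 = (85 - 7^2)/9 = 36/9 = 4, a_4 = floor((9 + 7)/4) = 4.
  m_5 = 4*4 - 7 = 9, d_5 = (85 - 9^2)/4 = 4/4 = 1, a_5 = floor((9 + 9)/1) = 18.
  m_6 = 1*18 - 9 = 9, d_6 = (85 - 9^2)/1 = 4/1 = 4: (m_6, d_6) = (m_1, d_1) = (9, 4), so from here the quotients repeat a_1, ..., a_5; the period length is 5.
So sqrt(85) = [9; (4, 1, 1, 4, 18)] with period length k = 5.
k is odd, so (p_{k-1}, q_{k-1}) only solves x^2 - 85y^2 = -1 and the fundamental solution of x^2 - 85y^2 = 1 is (p_{2k-1}, q_{2k-1}) = (p_9, q_9); compute convergents through index 9, running through the period twice.
Convergents (p_i = a_i*p_{i-1} + p_{i-2}, q_i = a_i*q_{i-1} + q_{i-2} with p_{-2}=0, p_{-1}=1, q_{-2}=1, q_{-1}=0):
  i=0: a_0=9, p_0 = 9*1 + 0 = 9, q_0 = 9*0 + 1 = 1.
  i=1: a_1=4, p_1 = 4*9 + 1 = 37, q_1 = 4*1 + 0 = 4.
  i=2: a_2=1, p_2 = 1*37 + 9 = 46, q_2 = 1*4 + 1 = 5.
  i=3: a_3=1, p_3 = 1*46 + 37 = 83, q_3 = 1*5 + 4 = 9.
  i=4: a_4=4, p_4 = 4*83 + 46 = 378, q_4 = 4*9 + 5 = 41.
  i=5: a_5=18, p_5 = 18*378 + 83 = 6887, q_5 = 18*41 + 9 = 747.
  i=6: a_6=4, p_6 = 4*6887 + 378 = 27926, q_6 = 4*747 + 41 = 3029.
  i=7: a_7=1, p_7 = 1*27926 + 6887 = 34813, q_7 = 1*3029 + 747 = 3776.
  i=8: a_8=1, p_8 = 1*34813 + 27926 = 62739, q_8 = 1*3776 + 3029 = 6805.
  i=9: a_9=4, p_9 = 4*62739 + 34813 = 285769, q_9 = 4*6805 + 3776 = 30996.
Indeed p_4^2 - 85*q_4^2 = 142884 - 142885 = -1, not +1.
Check: 285769^2 - 85*30996^2 = 81663921361 - 81663921360 = 1, so (x, y) = (285769, 30996) solves the equation, and by the theorem it is the least positive solution.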